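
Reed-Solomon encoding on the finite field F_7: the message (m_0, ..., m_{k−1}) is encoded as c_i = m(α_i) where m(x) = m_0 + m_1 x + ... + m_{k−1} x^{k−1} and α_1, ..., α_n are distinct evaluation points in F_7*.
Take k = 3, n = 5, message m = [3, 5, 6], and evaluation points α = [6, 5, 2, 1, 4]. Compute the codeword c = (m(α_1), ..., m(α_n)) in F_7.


c = [4, 3, 2, 0, 0]

Message polynomial: m(x) = 3 + 5·x + 6·x^2 (mod 7).
For each evaluation point α_i, compute m(α_i) mod 7:
  α_1 = 6: Horner steps 6 → 6 → 4, so m(6) = 4.
  α_2 = 5: Horner steps 6 → 0 → 3, so m(5) = 3.
  α_3 = 2: Horner steps 6 → 3 → 2, so m(2) = 2.
  α_4 = 1: Horner steps 6 → 4 → 0, so m(1) = 0.
  α_5 = 4: Horner steps 6 → 1 → 0, so m(4) = 0.
Codeword c = [4, 3, 2, 0, 0] ∈ F_7^5.


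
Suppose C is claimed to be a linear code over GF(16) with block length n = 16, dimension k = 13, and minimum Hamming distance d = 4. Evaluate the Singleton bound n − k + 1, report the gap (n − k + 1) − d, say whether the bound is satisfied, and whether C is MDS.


Singleton RHS = n − k + 1 = 4, slack = 0, bound satisfied, MDS.

Singleton bound: d ≤ n − k + 1.
Here n = 16, k = 13, so n − k + 1 = 4.
Given d = 4, check d ≤ 4: YES.
Slack = (n − k + 1) − d = 0.
The code is MDS (slack = 0).
Description: the claimed parameters are [16, 13, 4]_16; such a code would be MDS (meets Singleton bound).


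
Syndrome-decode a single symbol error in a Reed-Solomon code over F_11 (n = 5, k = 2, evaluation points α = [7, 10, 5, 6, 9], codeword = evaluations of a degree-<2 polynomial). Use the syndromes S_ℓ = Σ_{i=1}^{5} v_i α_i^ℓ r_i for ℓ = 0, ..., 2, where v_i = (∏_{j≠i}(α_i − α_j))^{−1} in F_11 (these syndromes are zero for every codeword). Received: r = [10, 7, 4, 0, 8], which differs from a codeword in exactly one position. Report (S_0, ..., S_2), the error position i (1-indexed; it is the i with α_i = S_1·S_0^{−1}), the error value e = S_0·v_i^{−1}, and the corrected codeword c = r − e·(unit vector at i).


S = (2, 10, 6), error at position 3, error magnitude e = 3, c = [10, 7, 1, 0, 8].

Step 1: column multipliers v_i = (∏_{j≠i}(α_i − α_j))^{−1} mod 11.
  i = 1 (α = 7): (7−10)(7−5)(7−6)(7−9) = (−3)·2·1·(−2) = 12 ≡ 1, so v_1 = 1^{−1} = 1 (mod 11).
  i = 2 (α = 10): (10−7)(10−5)(10−6)(10−9) = 3·5·4·1 = 60 ≡ 5, so v_2 = 5^{−1} = 9 (mod 11).
  i = 3 (α = 5): (5−7)(5−10)(5−6)(5−9) = (−2)·(−5)·(−1)·(−4) = 40 ≡ 7, so v_3 = 7^{−1} = 8 (mod 11).
  i = 4 (α = 6): (6−7)(6−10)(6−5)(6−9) = (−1)·(−4)·1·(−3) = −12 ≡ 10, so v_4 = 10^{−1} = 10 (mod 11).
  i = 5 (α = 9): (9−7)(9−10)(9−5)(9−6) = 2·(−1)·4·3 = −24 ≡ 9, so v_5 = 9^{−1} = 5 (mod 11).
  v = [1, 9, 8, 10, 5].
Step 2: syndromes of r = [10, 7, 4, 0, 8] (all sums mod 11).
  S_0 = Σ v_i r_i = 1·10 + 9·7 + 8·4 + 10·0 + 5·8 = 145 ≡ 2.
  S_1 = Σ v_i α_i r_i = 1·7·10 + 9·10·7 + 8·5·4 + 10·6·0 + 5·9·8 = 1220 ≡ 10.
  α_i^2 mod 11 = [5, 1, 3, 3, 4].
  S_2 = Σ v_i α_i^2 r_i = 1·5·10 + 9·1·7 + 8·3·4 + 10·3·0 + 5·4·8 = 369 ≡ 6.
  S = (2, 10, 6) ≠ 0, so r is not a codeword (an error is present).
Step 3: locate the error. For a single error e at position i, S_ℓ = v_i·e·α_i^ℓ, so α_err = S_1/S_0.
  S_0^{−1} = 2^{−1} = 6 (mod 11), so α_err = 10·6 = 60 ≡ 5 = α_3. Error position i = 3.
  Consistency check: S_2/S_1 = 6·10 = 60 ≡ 5 = α_err ✓ (single-error assumption holds).
Step 4: error magnitude e = S_0/v_3 = S_0·∏_{j≠3}(α_3 − α_j) = 2·7 = 14 ≡ 3 (mod 11).
Step 5: correct position 3: c_3 = r_3 − e = 4 − 3 ≡ 1 (mod 11). Hence c = [10, 7, 1, 0, 8].
  Check: interpolating c through the α_i gives m(x) = 6 + 10·x (degree < 2) with m(α_i) = c_i for every i, so c is indeed a codeword.


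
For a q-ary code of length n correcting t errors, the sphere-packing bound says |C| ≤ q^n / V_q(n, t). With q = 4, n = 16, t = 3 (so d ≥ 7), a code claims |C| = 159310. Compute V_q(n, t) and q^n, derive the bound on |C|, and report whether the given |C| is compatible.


V_q(n, t) = 16249, q^n = 4294967296, Hamming bound = 264321, |C| = 159310 ≤ bound (satisfied).

Step 1: Compute V_q(n, t) = Σ_{j=0}^3 C(n, j) (q−1)^j.
  j = 0: C(16,0)·(3)^0 = 1·1 = 1.
  j = 1: C(16,1)·(3)^1 = 16·3 = 48.
  j = 2: C(16,2)·(3)^2 = 120·9 = 1080.
  j = 3: C(16,3)·(3)^3 = 560·27 = 15120.
  V_q(n, t) = 1 + 48 + 1080 + 15120 = 16249.
Step 2: q^n = 4^16 = 4294967296.
Step 3: Hamming bound ⌊q^n / V_q(n,t)⌋ = ⌊4294967296/16249⌋ = 264321.
Step 4: Compare |C| = 159310 to 264321: satisfied.
The claimed |C| lies below the Hamming bound.


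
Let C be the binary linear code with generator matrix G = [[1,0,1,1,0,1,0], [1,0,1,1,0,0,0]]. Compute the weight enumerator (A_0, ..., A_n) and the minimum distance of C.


Weight distribution: A_0 = 1, A_1 = 1, A_3 = 1, A_4 = 1. Minimum distance d = 1.

Enumerate all 2^2 = 4 messages m ∈ F_2^2.
For each, compute codeword c = mG in F_2^7, then tally its weight.
  m = 00 → c = 0000000, weight = 0.
  m = 10 → c = 1011010, weight = 4.
  m = 01 → c = 1011000, weight = 3.
  m = 11 → c = 0000010, weight = 1.
Tally weights:
  weight 0: 1 codewords.
  weight 1: 1 codewords.
  weight 3: 1 codewords.
  weight 4: 1 codewords.
Minimum distance d = smallest w > 0 with A_w > 0 = 1.
Sanity: Σ A_w = 4 = 2^2 = 4 ✓.


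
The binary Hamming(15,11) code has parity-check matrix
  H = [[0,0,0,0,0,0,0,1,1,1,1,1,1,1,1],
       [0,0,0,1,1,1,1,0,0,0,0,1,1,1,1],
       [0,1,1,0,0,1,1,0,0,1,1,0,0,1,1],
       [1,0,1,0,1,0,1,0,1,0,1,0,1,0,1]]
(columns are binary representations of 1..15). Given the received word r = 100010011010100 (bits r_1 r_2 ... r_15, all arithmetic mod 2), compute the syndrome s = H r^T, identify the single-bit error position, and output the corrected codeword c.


s = (0, 0, 1, 1)^T, error position = 3, corrected codeword c = 101010011010100

Compute s = H r^T mod 2 one row at a time:
  s_1 = 1 + 1 + 0 + 1 + 0 + 1 + 0 + 0 = 4 ≡ 0 (mod 2).
  s_2 = 0 + 1 + 0 + 0 + 0 + 1 + 0 + 0 = 2 ≡ 0 (mod 2).
  s_3 = 0 + 0 + 0 + 0 + 0 + 1 + 0 + 0 = 1 ≡ 1 (mod 2).
  s_4 = 1 + 0 + 1 + 0 + 1 + 1 + 1 + 0 = 5 ≡ 1 (mod 2).
s = (0, 0, 1, 1)^T — this equals column 3 of H (binary 0011), so error is at position 3.
Correct: flip bit 3 of r = 100010011010100 to get c = 101010011010100.


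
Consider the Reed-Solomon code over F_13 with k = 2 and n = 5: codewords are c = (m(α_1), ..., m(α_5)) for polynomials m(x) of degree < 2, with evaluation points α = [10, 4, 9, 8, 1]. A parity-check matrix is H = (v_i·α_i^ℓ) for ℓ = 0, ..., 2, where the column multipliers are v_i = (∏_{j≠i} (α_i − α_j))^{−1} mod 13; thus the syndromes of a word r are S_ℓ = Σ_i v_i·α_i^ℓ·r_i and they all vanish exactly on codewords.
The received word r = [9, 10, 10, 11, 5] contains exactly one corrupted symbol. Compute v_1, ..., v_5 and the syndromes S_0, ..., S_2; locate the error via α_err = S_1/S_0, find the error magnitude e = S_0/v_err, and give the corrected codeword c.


S = (2, 8, 6), error at position 2, error magnitude e = 8, c = [9, 2, 10, 11, 5].

Step 1: column multipliers v_i = (∏_{j≠i}(α_i − α_j))^{−1} mod 13.
  i = 1 (α = 10): (10−4)(10−9)(10−8)(10−1) = 6·1·2·9 = 108 ≡ 4, so v_1 = 4^{−1} = 10 (mod 13).
  i = 2 (α = 4): (4−10)(4−9)(4−8)(4−1) = (−6)·(−5)·(−4)·3 = −360 ≡ 4, so v_2 = 4^{−1} = 10 (mod 13).
  i = 3 (α = 9): (9−10)(9−4)(9−8)(9−1) = (−1)·5·1·8 = −40 ≡ 12, so v_3 = 12^{−1} = 12 (mod 13).
  i = 4 (α = 8): (8−10)(8−4)(8−9)(8−1) = (−2)·4·(−1)·7 = 56 ≡ 4, so v_4 = 4^{−1} = 10 (mod 13).
  i = 5 (α = 1): (1−10)(1−4)(1−9)(1−8) = (−9)·(−3)·(−8)·(−7) = 1512 ≡ 4, so v_5 = 4^{−1} = 10 (mod 13).
  v = [10, 10, 12, 10, 10].
Step 2: syndromes of r = [9, 10, 10, 11, 5] (all sums mod 13).
  S_0 = Σ v_i r_i = 10·9 + 10·10 + 12·10 + 10·11 + 10·5 = 470 ≡ 2.
  S_1 = Σ v_i α_i r_i = 10·10·9 + 10·4·10 + 12·9·10 + 10·8·11 + 10·1·5 = 3310 ≡ 8.
  α_i^2 mod 13 = [9, 3, 3, 12, 1].
  S_2 = Σ v_i α_i^2 r_i = 10·9·9 + 10·3·10 + 12·3·10 + 10·12·11 + 10·1·5 = 2840 ≡ 6.
  S = (2, 8, 6) ≠ 0, so r is not a codeword (an error is present).
Step 3: locate the error. For a single error e at position i, S_ℓ = v_i·e·α_i^ℓ, so α_err = S_1/S_0.
  S_0^{−1} = 2^{−1} = 7 (mod 13), so α_err = 8·7 = 56 ≡ 4 = α_2. Error position i = 2.
  Consistency check: S_2/S_1 = 6·5 = 30 ≡ 4 = α_err ✓ (single-error assumption holds).
Step 4: error magnitude e = S_0/v_2 = S_0·∏_{j≠2}(α_2 − α_j) = 2·4 = 8 ≡ 8 (mod 13).
Step 5: correct position 2: c_2 = r_2 − e = 10 − 8 ≡ 2 (mod 13). Hence c = [9, 2, 10, 11, 5].
  Check: interpolating c through the α_i gives m(x) = 6 + 12·x (degree < 2) with m(α_i) = c_i for every i, so c is indeed a codeword.


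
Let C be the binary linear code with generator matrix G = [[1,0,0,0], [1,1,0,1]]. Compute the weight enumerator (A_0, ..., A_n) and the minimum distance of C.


Weight distribution: A_0 = 1, A_1 = 1, A_2 = 1, A_3 = 1. Minimum distance d = 1.

Enumerate all 2^2 = 4 messages m ∈ F_2^2.
For each, compute codeword c = mG in F_2^4, then tally its weight.
  m = 00 → c = 0000, weight = 0.
  m = 10 → c = 1000, weight = 1.
  m = 01 → c = 1101, weight = 3.
  m = 11 → c = 0101, weight = 2.
Tally weights:
  weight 0: 1 codewords.
  weight 1: 1 codewords.
  weight 2: 1 codewords.
  weight 3: 1 codewords.
Minimum distance d = smallest w > 0 with A_w > 0 = 1.
Sanity: Σ A_w = 4 = 2^2 = 4 ✓.


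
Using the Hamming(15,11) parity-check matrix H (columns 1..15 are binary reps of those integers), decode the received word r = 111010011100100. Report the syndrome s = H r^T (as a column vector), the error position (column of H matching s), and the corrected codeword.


s = (0, 0, 1, 1)^T, error position = 3, corrected codeword c = 110010011100100

Compute s = H r^T mod 2 one row at a time:
  s_1 = 1 + 1 + 1 + 0 + 0 + 1 + 0 + 0 = 4 ≡ 0 (mod 2).
  s_2 = 0 + 1 + 0 + 0 + 0 + 1 + 0 + 0 = 2 ≡ 0 (mod 2).
  s_3 = 1 + 1 + 0 + 0 + 1 + 0 + 0 + 0 = 3 ≡ 1 (mod 2).
  s_4 = 1 + 1 + 1 + 0 + 1 + 0 + 1 + 0 = 5 ≡ 1 (mod 2).
s = (0, 0, 1, 1)^T — this equals column 3 of H (binary 0011), so error is at position 3.
Correct: flip bit 3 of r = 111010011100100 to get c = 110010011100100.


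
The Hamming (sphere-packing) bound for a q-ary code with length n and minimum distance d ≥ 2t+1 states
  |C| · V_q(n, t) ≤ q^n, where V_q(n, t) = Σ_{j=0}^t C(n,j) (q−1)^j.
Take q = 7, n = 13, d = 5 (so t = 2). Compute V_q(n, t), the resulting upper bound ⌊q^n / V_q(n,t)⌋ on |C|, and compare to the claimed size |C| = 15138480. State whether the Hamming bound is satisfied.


V_q(n, t) = 2887, q^n = 96889010407, Hamming bound = 33560446, |C| = 15138480 ≤ bound (satisfied).

Step 1: Compute V_q(n, t) = Σ_{j=0}^2 C(n, j) (q−1)^j.
  j = 0: C(13,0)·(6)^0 = 1·1 = 1.
  j = 1: C(13,1)·(6)^1 = 13·6 = 78.
  j = 2: C(13,2)·(6)^2 = 78·36 = 2808.
  V_q(n, t) = 1 + 78 + 2808 = 2887.
Step 2: q^n = 7^13 = 96889010407.
Step 3: Hamming bound ⌊q^n / V_q(n,t)⌋ = ⌊96889010407/2887⌋ = 33560446.
Step 4: Compare |C| = 15138480 to 33560446: satisfied.
The claimed |C| lies below the Hamming bound.


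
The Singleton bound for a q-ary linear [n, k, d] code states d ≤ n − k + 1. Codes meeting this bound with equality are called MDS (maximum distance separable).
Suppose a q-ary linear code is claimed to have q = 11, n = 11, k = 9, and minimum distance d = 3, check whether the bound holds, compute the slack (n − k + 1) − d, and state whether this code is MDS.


Singleton RHS = n − k + 1 = 3, slack = 0, bound satisfied, MDS.

Singleton bound: d ≤ n − k + 1.
Here n = 11, k = 9, so n − k + 1 = 3.
Given d = 3, check d ≤ 3: YES.
Slack = (n − k + 1) − d = 0.
The code is MDS (slack = 0).
Description: the claimed parameters are [11, 9, 3]_11; such a code would be MDS (meets Singleton bound).


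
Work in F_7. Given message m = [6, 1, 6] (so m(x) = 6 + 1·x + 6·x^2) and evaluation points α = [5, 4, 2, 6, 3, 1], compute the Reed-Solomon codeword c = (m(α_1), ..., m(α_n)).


c = [0, 1, 4, 4, 0, 6]

Message polynomial: m(x) = 6 + 1·x + 6·x^2 (mod 7).
For each evaluation point α_i, compute m(α_i) mod 7:
  α_1 = 5: Horner steps 6 → 3 → 0, so m(5) = 0.
  α_2 = 4: Horner steps 6 → 4 → 1, so m(4) = 1.
  α_3 = 2: Horner steps 6 → 6 → 4, so m(2) = 4.
  α_4 = 6: Horner steps 6 → 2 → 4, so m(6) = 4.
  α_5 = 3: Horner steps 6 → 5 → 0, so m(3) = 0.
  α_6 = 1: Horner steps 6 → 0 → 6, so m(1) = 6.
Codeword c = [0, 1, 4, 4, 0, 6] ∈ F_7^6.


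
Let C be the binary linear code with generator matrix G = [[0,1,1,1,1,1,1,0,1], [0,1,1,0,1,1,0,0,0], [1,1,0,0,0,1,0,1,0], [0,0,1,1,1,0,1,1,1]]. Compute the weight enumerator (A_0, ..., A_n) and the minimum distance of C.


Weight distribution: A_0 = 1, A_1 = 1, A_3 = 3, A_4 = 4, A_5 = 1, A_6 = 2, A_7 = 3, A_8 = 1. Minimum distance d = 1.

Enumerate all 2^4 = 16 messages m ∈ F_2^4.
For each, compute codeword c = mG in F_2^9, then tally its weight.
  m = 0000 → c = 000000000, weight = 0.
  m = 1000 → c = 011111101, weight = 7.
  m = 0100 → c = 011011000, weight = 4.
  m = 1100 → c = 000100101, weight = 3.
  m = 0010 → c = 110001010, weight = 4.
  m = 1010 → c = 101110111, weight = 7.
  m = 0110 → c = 101010010, weight = 4.
  m = 1110 → c = 110101111, weight = 7.
  m = 0001 → c = 001110111, weight = 6.
  m = 1001 → c = 010001010, weight = 3.
  m = 0101 → c = 010101111, weight = 6.
  m = 1101 → c = 001010010, weight = 3.
  m = 0011 → c = 111111101, weight = 8.
  m = 1011 → c = 100000000, weight = 1.
  m = 0111 → c = 100100101, weight = 4.
  m = 1111 → c = 111011000, weight = 5.
Tally weights:
  weight 0: 1 codewords.
  weight 1: 1 codewords.
  weight 3: 3 codewords.
  weight 4: 4 codewords.
  weight 5: 1 codewords.
  weight 6: 2 codewords.
  weight 7: 3 codewords.
  weight 8: 1 codewords.
Minimum distance d = smallest w > 0 with A_w > 0 = 1.
Sanity: Σ A_w = 16 = 2^4 = 16 ✓.


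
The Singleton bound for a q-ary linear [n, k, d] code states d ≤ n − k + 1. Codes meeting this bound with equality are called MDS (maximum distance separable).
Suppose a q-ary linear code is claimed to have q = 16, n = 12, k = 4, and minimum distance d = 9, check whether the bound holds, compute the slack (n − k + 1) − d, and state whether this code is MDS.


Singleton RHS = n − k + 1 = 9, slack = 0, bound satisfied, MDS.

Singleton bound: d ≤ n − k + 1.
Here n = 12, k = 4, so n − k + 1 = 9.
Given d = 9, check d ≤ 9: YES.
Slack = (n − k + 1) − d = 0.
The code is MDS (slack = 0).
Description: the claimed parameters are [12, 4, 9]_16; such a code would be MDS (meets Singleton bound).


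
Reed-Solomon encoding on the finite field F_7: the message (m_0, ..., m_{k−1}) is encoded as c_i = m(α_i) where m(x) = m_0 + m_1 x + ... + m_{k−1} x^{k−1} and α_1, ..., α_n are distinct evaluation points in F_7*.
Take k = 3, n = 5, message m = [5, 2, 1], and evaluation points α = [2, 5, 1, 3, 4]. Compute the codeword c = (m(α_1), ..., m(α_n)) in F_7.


c = [6, 5, 1, 6, 1]

Message polynomial: m(x) = 5 + 2·x + 1·x^2 (mod 7).
For each evaluation point α_i, compute m(α_i) mod 7:
  α_1 = 2: Horner steps 1 → 4 → 6, so m(2) = 6.
  α_2 = 5: Horner steps 1 → 0 → 5, so m(5) = 5.
  α_3 = 1: Horner steps 1 → 3 → 1, so m(1) = 1.
  α_4 = 3: Horner steps 1 → 5 → 6, so m(3) = 6.
  α_5 = 4: Horner steps 1 → 6 → 1, so m(4) = 1.
Codeword c = [6, 5, 1, 6, 1] ∈ F_7^5.


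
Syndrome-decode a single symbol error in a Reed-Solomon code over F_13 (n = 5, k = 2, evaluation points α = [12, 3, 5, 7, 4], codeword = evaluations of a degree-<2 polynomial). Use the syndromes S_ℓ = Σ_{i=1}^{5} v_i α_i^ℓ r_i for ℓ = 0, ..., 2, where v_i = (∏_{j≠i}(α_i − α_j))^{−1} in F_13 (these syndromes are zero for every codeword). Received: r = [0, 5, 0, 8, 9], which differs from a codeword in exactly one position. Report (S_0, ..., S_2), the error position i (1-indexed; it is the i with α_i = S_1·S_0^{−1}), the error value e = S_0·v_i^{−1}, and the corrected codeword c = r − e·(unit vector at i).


S = (1, 12, 1), error at position 1, error magnitude e = 11, c = [2, 5, 0, 8, 9].

Step 1: column multipliers v_i = (∏_{j≠i}(α_i − α_j))^{−1} mod 13.
  i = 1 (α = 12): (12−3)(12−5)(12−7)(12−4) = 9·7·5·8 = 2520 ≡ 11, so v_1 = 11^{−1} = 6 (mod 13).
  i = 2 (α = 3): (3−12)(3−5)(3−7)(3−4) = (−9)·(−2)·(−4)·(−1) = 72 ≡ 7, so v_2 = 7^{−1} = 2 (mod 13).
  i = 3 (α = 5): (5−12)(5−3)(5−7)(5−4) = (−7)·2·(−2)·1 = 28 ≡ 2, so v_3 = 2^{−1} = 7 (mod 13).
  i = 4 (α = 7): (7−12)(7−3)(7−5)(7−4) = (−5)·4·2·3 = −120 ≡ 10, so v_4 = 10^{−1} = 4 (mod 13).
  i = 5 (α = 4): (4−12)(4−3)(4−5)(4−7) = (−8)·1·(−1)·(−3) = −24 ≡ 2, so v_5 = 2^{−1} = 7 (mod 13).
  v = [6, 2, 7, 4, 7].
Step 2: syndromes of r = [0, 5, 0, 8, 9] (all sums mod 13).
  S_0 = Σ v_i r_i = 6·0 + 2·5 + 7·0 + 4·8 + 7·9 = 105 ≡ 1.
  S_1 = Σ v_i α_i r_i = 6·12·0 + 2·3·5 + 7·5·0 + 4·7·8 + 7·4·9 = 506 ≡ 12.
  α_i^2 mod 13 = [1, 9, 12, 10, 3].
  S_2 = Σ v_i α_i^2 r_i = 6·1·0 + 2·9·5 + 7·12·0 + 4·10·8 + 7·3·9 = 599 ≡ 1.
  S = (1, 12, 1) ≠ 0, so r is not a codeword (an error is present).
Step 3: locate the error. For a single error e at position i, S_ℓ = v_i·e·α_i^ℓ, so α_err = S_1/S_0.
  S_0^{−1} = 1^{−1} = 1 (mod 13), so α_err = 12·1 = 12 ≡ 12 = α_1. Error position i = 1.
  Consistency check: S_2/S_1 = 1·12 = 12 ≡ 12 = α_err ✓ (single-error assumption holds).
Step 4: error magnitude e = S_0/v_1 = S_0·∏_{j≠1}(α_1 − α_j) = 1·11 = 11 ≡ 11 (mod 13).
Step 5: correct position 1: c_1 = r_1 − e = 0 − 11 ≡ 2 (mod 13). Hence c = [2, 5, 0, 8, 9].
  Check: interpolating c through the α_i gives m(x) = 6 + 4·x (degree < 2) with m(α_i) = c_i for every i, so c is indeed a codeword.


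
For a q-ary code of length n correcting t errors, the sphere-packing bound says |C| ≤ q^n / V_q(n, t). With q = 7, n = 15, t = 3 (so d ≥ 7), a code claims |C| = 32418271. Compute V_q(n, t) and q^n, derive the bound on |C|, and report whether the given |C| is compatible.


V_q(n, t) = 102151, q^n = 4747561509943, Hamming bound = 46475918, |C| = 32418271 ≤ bound (satisfied).

Step 1: Compute V_q(n, t) = Σ_{j=0}^3 C(n, j) (q−1)^j.
  j = 0: C(15,0)·(6)^0 = 1·1 = 1.
  j = 1: C(15,1)·(6)^1 = 15·6 = 90.
  j = 2: C(15,2)·(6)^2 = 105·36 = 3780.
  j = 3: C(15,3)·(6)^3 = 455·216 = 98280.
  V_q(n, t) = 1 + 90 + 3780 + 98280 = 102151.
Step 2: q^n = 7^15 = 4747561509943.
Step 3: Hamming bound ⌊q^n / V_q(n,t)⌋ = ⌊4747561509943/102151⌋ = 46475918.
Step 4: Compare |C| = 32418271 to 46475918: satisfied.
The claimed |C| lies below the Hamming bound.


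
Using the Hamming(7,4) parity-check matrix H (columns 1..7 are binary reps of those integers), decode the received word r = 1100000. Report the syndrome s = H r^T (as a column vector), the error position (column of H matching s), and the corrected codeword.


s = (0, 1, 1)^T, error position = 3, corrected codeword c = 1110000

Compute s = H r^T mod 2 one row at a time:
  s_1 = 0 + 0 + 0 + 0 = 0 ≡ 0 (mod 2).
  s_2 = 1 + 0 + 0 + 0 = 1 ≡ 1 (mod 2).
  s_3 = 1 + 0 + 0 + 0 = 1 ≡ 1 (mod 2).
s = (0, 1, 1)^T — this equals column 3 of H (binary 011), so error is at position 3.
Correct: flip bit 3 of r = 1100000 to get c = 1110000.


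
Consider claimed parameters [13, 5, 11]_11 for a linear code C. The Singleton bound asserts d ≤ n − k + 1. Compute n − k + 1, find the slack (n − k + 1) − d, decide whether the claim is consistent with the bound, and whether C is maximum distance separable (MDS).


Singleton RHS = n − k + 1 = 9, slack = -2, bound violated (no such code; not MDS).

Singleton bound: d ≤ n − k + 1.
Here n = 13, k = 5, so n − k + 1 = 9.
Given d = 11, check d ≤ 9: NO.
Slack = (n − k + 1) − d = -2.
The slack is negative: d = 11 exceeds n − k + 1 = 9 by 2, so the Singleton bound is violated and no linear [13, 5, 11]_11 code can exist. In particular it is not MDS (MDS requires d = n − k + 1 exactly).
Description: the claimed parameters are [13, 5, 11]_11; such a code would be impossible (violates the Singleton bound).


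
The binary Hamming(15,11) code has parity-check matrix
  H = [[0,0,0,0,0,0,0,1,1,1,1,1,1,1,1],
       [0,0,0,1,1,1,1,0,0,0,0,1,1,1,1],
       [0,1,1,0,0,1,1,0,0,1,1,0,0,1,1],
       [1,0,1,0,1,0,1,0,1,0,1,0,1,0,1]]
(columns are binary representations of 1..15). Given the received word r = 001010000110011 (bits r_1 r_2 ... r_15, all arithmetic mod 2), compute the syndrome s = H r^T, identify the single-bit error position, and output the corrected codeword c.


s = (0, 1, 1, 0)^T, error position = 6, corrected codeword c = 001011000110011

Compute s = H r^T mod 2 one row at a time:
  s_1 = 0 + 0 + 1 + 1 + 0 + 0 + 1 + 1 = 4 ≡ 0 (mod 2).
  s_2 = 0 + 1 + 0 + 0 + 0 + 0 + 1 + 1 = 3 ≡ 1 (mod 2).
  s_3 = 0 + 1 + 0 + 0 + 1 + 1 + 1 + 1 = 5 ≡ 1 (mod 2).
  s_4 = 0 + 1 + 1 + 0 + 0 + 1 + 0 + 1 = 4 ≡ 0 (mod 2).
s = (0, 1, 1, 0)^T — this equals column 6 of H (binary 0110), so error is at position 6.
Correct: flip bit 6 of r = 001010000110011 to get c = 001011000110011.


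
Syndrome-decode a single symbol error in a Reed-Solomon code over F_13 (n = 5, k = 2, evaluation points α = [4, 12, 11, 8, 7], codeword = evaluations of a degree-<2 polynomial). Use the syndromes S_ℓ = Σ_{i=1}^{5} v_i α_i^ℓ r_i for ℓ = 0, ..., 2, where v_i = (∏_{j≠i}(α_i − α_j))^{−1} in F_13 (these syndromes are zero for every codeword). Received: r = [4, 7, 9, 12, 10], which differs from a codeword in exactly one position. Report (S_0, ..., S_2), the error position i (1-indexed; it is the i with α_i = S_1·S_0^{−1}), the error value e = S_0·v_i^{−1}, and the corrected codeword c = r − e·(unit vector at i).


S = (8, 10, 6), error at position 3, error magnitude e = 4, c = [4, 7, 5, 12, 10].

Step 1: column multipliers v_i = (∏_{j≠i}(α_i − α_j))^{−1} mod 13.
  i = 1 (α = 4): (4−12)(4−11)(4−8)(4−7) = (−8)·(−7)·(−4)·(−3) = 672 ≡ 9, so v_1 = 9^{−1} = 3 (mod 13).
  i = 2 (α = 12): (12−4)(12−11)(12−8)(12−7) = 8·1·4·5 = 160 ≡ 4, so v_2 = 4^{−1} = 10 (mod 13).
  i = 3 (α = 11): (11−4)(11−12)(11−8)(11−7) = 7·(−1)·3·4 = −84 ≡ 7, so v_3 = 7^{−1} = 2 (mod 13).
  i = 4 (α = 8): (8−4)(8−12)(8−11)(8−7) = 4·(−4)·(−3)·1 = 48 ≡ 9, so v_4 = 9^{−1} = 3 (mod 13).
  i = 5 (α = 7): (7−4)(7−12)(7−11)(7−8) = 3·(−5)·(−4)·(−1) = −60 ≡ 5, so v_5 = 5^{−1} = 8 (mod 13).
  v = [3, 10, 2, 3, 8].
Step 2: syndromes of r = [4, 7, 9, 12, 10] (all sums mod 13).
  S_0 = Σ v_i r_i = 3·4 + 10·7 + 2·9 + 3·12 + 8·10 = 216 ≡ 8.
  S_1 = Σ v_i α_i r_i = 3·4·4 + 10·12·7 + 2·11·9 + 3·8·12 + 8·7·10 = 1934 ≡ 10.
  α_i^2 mod 13 = [3, 1, 4, 12, 10].
  S_2 = Σ v_i α_i^2 r_i = 3·3·4 + 10·1·7 + 2·4·9 + 3·12·12 + 8·10·10 = 1410 ≡ 6.
  S = (8, 10, 6) ≠ 0, so r is not a codeword (an error is present).
Step 3: locate the error. For a single error e at position i, S_ℓ = v_i·e·α_i^ℓ, so α_err = S_1/S_0.
  S_0^{−1} = 8^{−1} = 5 (mod 13), so α_err = 10·5 = 50 ≡ 11 = α_3. Error position i = 3.
  Consistency check: S_2/S_1 = 6·4 = 24 ≡ 11 = α_err ✓ (single-error assumption holds).
Step 4: error magnitude e = S_0/v_3 = S_0·∏_{j≠3}(α_3 − α_j) = 8·7 = 56 ≡ 4 (mod 13).
Step 5: correct position 3: c_3 = r_3 − e = 9 − 4 ≡ 5 (mod 13). Hence c = [4, 7, 5, 12, 10].
  Check: interpolating c through the α_i gives m(x) = 9 + 2·x (degree < 2) with m(α_i) = c_i for every i, so c is indeed a codeword.


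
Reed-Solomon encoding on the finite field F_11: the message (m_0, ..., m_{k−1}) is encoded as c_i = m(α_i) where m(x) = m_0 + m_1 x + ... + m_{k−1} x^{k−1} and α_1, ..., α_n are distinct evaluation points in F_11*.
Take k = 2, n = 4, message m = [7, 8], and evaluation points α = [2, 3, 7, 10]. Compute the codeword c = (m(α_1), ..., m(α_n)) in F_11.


c = [1, 9, 8, 10]

Message polynomial: m(x) = 7 + 8·x (mod 11).
For each evaluation point α_i, compute m(α_i) mod 11:
  α_1 = 2: Horner steps 8 → 1, so m(2) = 1.
  α_2 = 3: Horner steps 8 → 9, so m(3) = 9.
  α_3 = 7: Horner steps 8 → 8, so m(7) = 8.
  α_4 = 10: Horner steps 8 → 10, so m(10) = 10.
Codeword c = [1, 9, 8, 10] ∈ F_11^4.


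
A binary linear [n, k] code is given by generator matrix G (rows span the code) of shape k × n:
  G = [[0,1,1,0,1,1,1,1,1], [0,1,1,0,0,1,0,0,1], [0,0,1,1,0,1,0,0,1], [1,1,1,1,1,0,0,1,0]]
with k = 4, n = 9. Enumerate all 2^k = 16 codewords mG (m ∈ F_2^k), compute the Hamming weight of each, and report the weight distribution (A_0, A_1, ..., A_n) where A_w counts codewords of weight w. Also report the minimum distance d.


Weight distribution: A_0 = 1, A_2 = 1, A_3 = 2, A_4 = 3, A_5 = 4, A_6 = 3, A_7 = 2. Minimum distance d = 2.

Enumerate all 2^4 = 16 messages m ∈ F_2^4.
For each, compute codeword c = mG in F_2^9, then tally its weight.
  m = 0000 → c = 000000000, weight = 0.
  m = 1000 → c = 011011111, weight = 7.
  m = 0100 → c = 011001001, weight = 4.
  m = 1100 → c = 000010110, weight = 3.
  m = 0010 → c = 001101001, weight = 4.
  m = 1010 → c = 010110110, weight = 5.
  m = 0110 → c = 010100000, weight = 2.
  m = 1110 → c = 001111111, weight = 7.
  m = 0001 → c = 111110010, weight = 6.
  m = 1001 → c = 100101101, weight = 5.
  m = 0101 → c = 100111011, weight = 6.
  m = 1101 → c = 111100100, weight = 5.
  m = 0011 → c = 110011011, weight = 6.
  m = 1011 → c = 101000100, weight = 3.
  m = 0111 → c = 101010010, weight = 4.
  m = 1111 → c = 110001101, weight = 5.
Tally weights:
  weight 0: 1 codewords.
  weight 2: 1 codewords.
  weight 3: 2 codewords.
  weight 4: 3 codewords.
  weight 5: 4 codewords.
  weight 6: 3 codewords.
  weight 7: 2 codewords.
Minimum distance d = smallest w > 0 with A_w > 0 = 2.
Sanity: Σ A_w = 16 = 2^4 = 16 ✓.


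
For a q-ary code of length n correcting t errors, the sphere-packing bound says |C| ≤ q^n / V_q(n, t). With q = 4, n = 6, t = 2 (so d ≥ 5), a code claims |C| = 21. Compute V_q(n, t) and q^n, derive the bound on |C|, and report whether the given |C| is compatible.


V_q(n, t) = 154, q^n = 4096, Hamming bound = 26, |C| = 21 ≤ bound (satisfied).

Step 1: Compute V_q(n, t) = Σ_{j=0}^2 C(n, j) (q−1)^j.
  j = 0: C(6,0)·(3)^0 = 1·1 = 1.
  j = 1: C(6,1)·(3)^1 = 6·3 = 18.
  j = 2: C(6,2)·(3)^2 = 15·9 = 135.
  V_q(n, t) = 1 + 18 + 135 = 154.
Step 2: q^n = 4^6 = 4096.
Step 3: Hamming bound ⌊q^n / V_q(n,t)⌋ = ⌊4096/154⌋ = 26.
Step 4: Compare |C| = 21 to 26: satisfied.
The claimed |C| lies below the Hamming bound.


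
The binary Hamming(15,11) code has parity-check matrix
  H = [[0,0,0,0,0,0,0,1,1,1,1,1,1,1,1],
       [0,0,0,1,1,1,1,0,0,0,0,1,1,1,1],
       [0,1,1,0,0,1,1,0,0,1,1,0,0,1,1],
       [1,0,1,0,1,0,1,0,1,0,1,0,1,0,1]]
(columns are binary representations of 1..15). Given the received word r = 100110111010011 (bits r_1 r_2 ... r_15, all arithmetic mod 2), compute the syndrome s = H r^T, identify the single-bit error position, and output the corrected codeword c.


s = (1, 1, 0, 0)^T, error position = 12, corrected codeword c = 100110111011011

Compute s = H r^T mod 2 one row at a time:
  s_1 = 1 + 1 + 0 + 1 + 0 + 0 + 1 + 1 = 5 ≡ 1 (mod 2).
  s_2 = 1 + 1 + 0 + 1 + 0 + 0 + 1 + 1 = 5 ≡ 1 (mod 2).
  s_3 = 0 + 0 + 0 + 1 + 0 + 1 + 1 + 1 = 4 ≡ 0 (mod 2).
  s_4 = 1 + 0 + 1 + 1 + 1 + 1 + 0 + 1 = 6 ≡ 0 (mod 2).
s = (1, 1, 0, 0)^T — this equals column 12 of H (binary 1100), so error is at position 12.
Correct: flip bit 12 of r = 100110111010011 to get c = 100110111011011.


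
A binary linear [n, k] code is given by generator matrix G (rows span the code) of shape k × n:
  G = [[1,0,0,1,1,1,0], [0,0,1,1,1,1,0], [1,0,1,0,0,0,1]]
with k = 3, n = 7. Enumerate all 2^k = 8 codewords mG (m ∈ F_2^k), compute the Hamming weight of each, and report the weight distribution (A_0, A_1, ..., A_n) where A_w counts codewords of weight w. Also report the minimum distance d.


Weight distribution: A_0 = 1, A_1 = 1, A_2 = 1, A_3 = 1, A_4 = 2, A_5 = 2. Minimum distance d = 1.

Enumerate all 2^3 = 8 messages m ∈ F_2^3.
For each, compute codeword c = mG in F_2^7, then tally its weight.
  m = 000 → c = 0000000, weight = 0.
  m = 100 → c = 1001110, weight = 4.
  m = 010 → c = 0011110, weight = 4.
  m = 110 → c = 1010000, weight = 2.
  m = 001 → c = 1010001, weight = 3.
  m = 101 → c = 0011111, weight = 5.
  m = 011 → c = 1001111, weight = 5.
  m = 111 → c = 0000001, weight = 1.
Tally weights:
  weight 0: 1 codewords.
  weight 1: 1 codewords.
  weight 2: 1 codewords.
  weight 3: 1 codewords.
  weight 4: 2 codewords.
  weight 5: 2 codewords.
Minimum distance d = smallest w > 0 with A_w > 0 = 1.
Sanity: Σ A_w = 8 = 2^3 = 8 ✓.


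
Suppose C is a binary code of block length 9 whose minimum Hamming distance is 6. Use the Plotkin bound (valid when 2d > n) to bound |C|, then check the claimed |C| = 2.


Plotkin bound M ≤ 4; given |C| = 2 ≤ bound (satisfied).

Check applicability: 2d = 12, n = 9.
2d − n = 3 > 0, so Plotkin applies.
Compute d/(2d−n) = 6/3 ≈ 2.0000.
⌊d/(2d−n)⌋ = 2.
Plotkin bound: M ≤ 2·2 = 4.
Given |C| = 2, check: satisfied.
This |C| is below the Plotkin bound.


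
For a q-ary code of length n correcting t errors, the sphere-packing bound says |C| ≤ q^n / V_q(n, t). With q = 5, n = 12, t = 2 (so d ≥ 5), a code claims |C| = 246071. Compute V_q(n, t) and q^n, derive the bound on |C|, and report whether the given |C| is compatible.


V_q(n, t) = 1105, q^n = 244140625, Hamming bound = 220941, |C| = 246071 > bound (violated).

Step 1: Compute V_q(n, t) = Σ_{j=0}^2 C(n, j) (q−1)^j.
  j = 0: C(12,0)·(4)^0 = 1·1 = 1.
  j = 1: C(12,1)·(4)^1 = 12·4 = 48.
  j = 2: C(12,2)·(4)^2 = 66·16 = 1056.
  V_q(n, t) = 1 + 48 + 1056 = 1105.
Step 2: q^n = 5^12 = 244140625.
Step 3: Hamming bound ⌊q^n / V_q(n,t)⌋ = ⌊244140625/1105⌋ = 220941.
Step 4: Compare |C| = 246071 to 220941: violated.
The claimed |C| lies above the Hamming bound, so no 5-ary code of length 12 with d ≥ 5 can have 246071 codewords.


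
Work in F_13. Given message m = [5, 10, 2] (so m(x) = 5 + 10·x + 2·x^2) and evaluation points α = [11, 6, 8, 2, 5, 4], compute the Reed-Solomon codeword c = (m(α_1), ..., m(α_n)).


c = [6, 7, 5, 7, 1, 12]

Message polynomial: m(x) = 5 + 10·x + 2·x^2 (mod 13).
For each evaluation point α_i, compute m(α_i) mod 13:
  α_1 = 11: Horner steps 2 → 6 → 6, so m(11) = 6.
  α_2 = 6: Horner steps 2 → 9 → 7, so m(6) = 7.
  α_3 = 8: Horner steps 2 → 0 → 5, so m(8) = 5.
  α_4 = 2: Horner steps 2 → 1 → 7, so m(2) = 7.
  α_5 = 5: Horner steps 2 → 7 → 1, so m(5) = 1.
  α_6 = 4: Horner steps 2 → 5 → 12, so m(4) = 12.
Codeword c = [6, 7, 5, 7, 1, 12] ∈ F_13^6.


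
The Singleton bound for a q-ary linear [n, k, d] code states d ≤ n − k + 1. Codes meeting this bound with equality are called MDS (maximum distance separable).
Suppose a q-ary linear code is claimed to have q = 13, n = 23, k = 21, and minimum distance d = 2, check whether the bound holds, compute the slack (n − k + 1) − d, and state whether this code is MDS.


Singleton RHS = n − k + 1 = 3, slack = 1, bound satisfied, not MDS.

Singleton bound: d ≤ n − k + 1.
Here n = 23, k = 21, so n − k + 1 = 3.
Given d = 2, check d ≤ 3: YES.
Slack = (n − k + 1) − d = 1.
The code is NOT MDS (slack = 1 > 0).
Description: the claimed parameters are [23, 21, 2]_13; such a code would be non-MDS.


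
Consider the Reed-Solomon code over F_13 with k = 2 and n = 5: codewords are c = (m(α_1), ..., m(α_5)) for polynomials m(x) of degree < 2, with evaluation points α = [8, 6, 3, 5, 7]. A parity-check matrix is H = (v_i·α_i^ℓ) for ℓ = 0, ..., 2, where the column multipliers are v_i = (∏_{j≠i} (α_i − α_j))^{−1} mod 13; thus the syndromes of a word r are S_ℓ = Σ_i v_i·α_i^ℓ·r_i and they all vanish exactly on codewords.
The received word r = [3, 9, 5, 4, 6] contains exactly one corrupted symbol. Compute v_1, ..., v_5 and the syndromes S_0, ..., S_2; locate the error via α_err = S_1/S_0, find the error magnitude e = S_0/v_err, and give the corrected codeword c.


S = (5, 12, 8), error at position 4, error magnitude e = 5, c = [3, 9, 5, 12, 6].

Step 1: column multipliers v_i = (∏_{j≠i}(α_i − α_j))^{−1} mod 13.
  i = 1 (α = 8): (8−6)(8−3)(8−5)(8−7) = 2·5·3·1 = 30 ≡ 4, so v_1 = 4^{−1} = 10 (mod 13).
  i = 2 (α = 6): (6−8)(6−3)(6−5)(6−7) = (−2)·3·1·(−1) = 6 ≡ 6, so v_2 = 6^{−1} = 11 (mod 13).
  i = 3 (α = 3): (3−8)(3−6)(3−5)(3−7) = (−5)·(−3)·(−2)·(−4) = 120 ≡ 3, so v_3 = 3^{−1} = 9 (mod 13).
  i = 4 (α = 5): (5−8)(5−6)(5−3)(5−7) = (−3)·(−1)·2·(−2) = −12 ≡ 1, so v_4 = 1^{−1} = 1 (mod 13).
  i = 5 (α = 7): (7−8)(7−6)(7−3)(7−5) = (−1)·1·4·2 = −8 ≡ 5, so v_5 = 5^{−1} = 8 (mod 13).
  v = [10, 11, 9, 1, 8].
Step 2: syndromes of r = [3, 9, 5, 4, 6] (all sums mod 13).
  S_0 = Σ v_i r_i = 10·3 + 11·9 + 9·5 + 1·4 + 8·6 = 226 ≡ 5.
  S_1 = Σ v_i α_i r_i = 10·8·3 + 11·6·9 + 9·3·5 + 1·5·4 + 8·7·6 = 1325 ≡ 12.
  α_i^2 mod 13 = [12, 10, 9, 12, 10].
  S_2 = Σ v_i α_i^2 r_i = 10·12·3 + 11·10·9 + 9·9·5 + 1·12·4 + 8·10·6 = 2283 ≡ 8.
  S = (5, 12, 8) ≠ 0, so r is not a codeword (an error is present).
Step 3: locate the error. For a single error e at position i, S_ℓ = v_i·e·α_i^ℓ, so α_err = S_1/S_0.
  S_0^{−1} = 5^{−1} = 8 (mod 13), so α_err = 12·8 = 96 ≡ 5 = α_4. Error position i = 4.
  Consistency check: S_2/S_1 = 8·12 = 96 ≡ 5 = α_err ✓ (single-error assumption holds).
Step 4: error magnitude e = S_0/v_4 = S_0·∏_{j≠4}(α_4 − α_j) = 5·1 = 5 ≡ 5 (mod 13).
Step 5: correct position 4: c_4 = r_4 − e = 4 − 5 ≡ 12 (mod 13). Hence c = [3, 9, 5, 12, 6].
  Check: interpolating c through the α_i gives m(x) = 1 + 10·x (degree < 2) with m(α_i) = c_i for every i, so c is indeed a codeword.


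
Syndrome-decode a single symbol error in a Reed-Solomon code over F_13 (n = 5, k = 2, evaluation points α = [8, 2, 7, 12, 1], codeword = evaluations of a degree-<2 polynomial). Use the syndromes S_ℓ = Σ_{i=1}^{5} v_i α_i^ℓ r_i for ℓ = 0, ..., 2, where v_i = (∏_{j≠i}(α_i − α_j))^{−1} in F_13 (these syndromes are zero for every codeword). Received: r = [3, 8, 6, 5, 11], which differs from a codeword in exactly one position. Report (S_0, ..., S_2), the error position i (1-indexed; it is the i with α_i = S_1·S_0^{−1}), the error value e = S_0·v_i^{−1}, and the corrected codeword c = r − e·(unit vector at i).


S = (9, 4, 9), error at position 4, error magnitude e = 1, c = [3, 8, 6, 4, 11].

Step 1: column multipliers v_i = (∏_{j≠i}(α_i − α_j))^{−1} mod 13.
  i = 1 (α = 8): (8−2)(8−7)(8−12)(8−1) = 6·1·(−4)·7 = −168 ≡ 1, so v_1 = 1^{−1} = 1 (mod 13).
  i = 2 (α = 2): (2−8)(2−7)(2−12)(2−1) = (−6)·(−5)·(−10)·1 = −300 ≡ 12, so v_2 = 12^{−1} = 12 (mod 13).
  i = 3 (α = 7): (7−8)(7−2)(7−12)(7−1) = (−1)·5·(−5)·6 = 150 ≡ 7, so v_3 = 7^{−1} = 2 (mod 13).
  i = 4 (α = 12): (12−8)(12−2)(12−7)(12−1) = 4·10·5·11 = 2200 ≡ 3, so v_4 = 3^{−1} = 9 (mod 13).
  i = 5 (α = 1): (1−8)(1−2)(1−7)(1−12) = (−7)·(−1)·(−6)·(−11) = 462 ≡ 7, so v_5 = 7^{−1} = 2 (mod 13).
  v = [1, 12, 2, 9, 2].
Step 2: syndromes of r = [3, 8, 6, 5, 11] (all sums mod 13).
  S_0 = Σ v_i r_i = 1·3 + 12·8 + 2·6 + 9·5 + 2·11 = 178 ≡ 9.
  S_1 = Σ v_i α_i r_i = 1·8·3 + 12·2·8 + 2·7·6 + 9·12·5 + 2·1·11 = 862 ≡ 4.
  α_i^2 mod 13 = [12, 4, 10, 1, 1].
  S_2 = Σ v_i α_i^2 r_i = 1·12·3 + 12·4·8 + 2·10·6 + 9·1·5 + 2·1·11 = 607 ≡ 9.
  S = (9, 4, 9) ≠ 0, so r is not a codeword (an error is present).
Step 3: locate the error. For a single error e at position i, S_ℓ = v_i·e·α_i^ℓ, so α_err = S_1/S_0.
  S_0^{−1} = 9^{−1} = 3 (mod 13), so α_err = 4·3 = 12 ≡ 12 = α_4. Error position i = 4.
  Consistency check: S_2/S_1 = 9·10 = 90 ≡ 12 = α_err ✓ (single-error assumption holds).
Step 4: error magnitude e = S_0/v_4 = S_0·∏_{j≠4}(α_4 − α_j) = 9·3 = 27 ≡ 1 (mod 13).
Step 5: correct position 4: c_4 = r_4 − e = 5 − 1 ≡ 4 (mod 13). Hence c = [3, 8, 6, 4, 11].
  Check: interpolating c through the α_i gives m(x) = 1 + 10·x (degree < 2) with m(α_i) = c_i for every i, so c is indeed a codeword.


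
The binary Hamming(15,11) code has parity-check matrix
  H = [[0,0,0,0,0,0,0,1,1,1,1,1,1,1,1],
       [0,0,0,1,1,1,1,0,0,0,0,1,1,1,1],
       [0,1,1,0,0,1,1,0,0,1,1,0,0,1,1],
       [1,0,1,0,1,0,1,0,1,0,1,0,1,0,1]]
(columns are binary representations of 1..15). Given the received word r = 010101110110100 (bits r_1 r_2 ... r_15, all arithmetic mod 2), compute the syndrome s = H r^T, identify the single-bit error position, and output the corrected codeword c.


s = (0, 0, 1, 1)^T, error position = 3, corrected codeword c = 011101110110100

Compute s = H r^T mod 2 one row at a time:
  s_1 = 1 + 0 + 1 + 1 + 0 + 1 + 0 + 0 = 4 ≡ 0 (mod 2).
  s_2 = 1 + 0 + 1 + 1 + 0 + 1 + 0 + 0 = 4 ≡ 0 (mod 2).
  s_3 = 1 + 0 + 1 + 1 + 1 + 1 + 0 + 0 = 5 ≡ 1 (mod 2).
  s_4 = 0 + 0 + 0 + 1 + 0 + 1 + 1 + 0 = 3 ≡ 1 (mod 2).
s = (0, 0, 1, 1)^T — this equals column 3 of H (binary 0011), so error is at position 3.
Correct: flip bit 3 of r = 010101110110100 to get c = 011101110110100.


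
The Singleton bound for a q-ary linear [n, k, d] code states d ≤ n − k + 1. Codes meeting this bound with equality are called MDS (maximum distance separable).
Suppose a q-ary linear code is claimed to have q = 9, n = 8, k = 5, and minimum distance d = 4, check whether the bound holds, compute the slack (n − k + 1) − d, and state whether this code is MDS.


Singleton RHS = n − k + 1 = 4, slack = 0, bound satisfied, MDS.

Singleton bound: d ≤ n − k + 1.
Here n = 8, k = 5, so n − k + 1 = 4.
Given d = 4, check d ≤ 4: YES.
Slack = (n − k + 1) − d = 0.
The code is MDS (slack = 0).
Description: the claimed parameters are [8, 5, 4]_9; such a code would be MDS (meets Singleton bound).


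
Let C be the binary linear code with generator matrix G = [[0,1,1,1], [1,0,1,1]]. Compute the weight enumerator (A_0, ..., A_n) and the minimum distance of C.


Weight distribution: A_0 = 1, A_2 = 1, A_3 = 2. Minimum distance d = 2.

Enumerate all 2^2 = 4 messages m ∈ F_2^2.
For each, compute codeword c = mG in F_2^4, then tally its weight.
  m = 00 → c = 0000, weight = 0.
  m = 10 → c = 0111, weight = 3.
  m = 01 → c = 1011, weight = 3.
  m = 11 → c = 1100, weight = 2.
Tally weights:
  weight 0: 1 codewords.
  weight 2: 1 codewords.
  weight 3: 2 codewords.
Minimum distance d = smallest w > 0 with A_w > 0 = 2.
Sanity: Σ A_w = 4 = 2^2 = 4 ✓.


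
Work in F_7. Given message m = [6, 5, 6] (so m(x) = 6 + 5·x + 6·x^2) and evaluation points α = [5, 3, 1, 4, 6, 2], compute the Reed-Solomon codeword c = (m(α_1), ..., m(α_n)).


c = [6, 5, 3, 3, 0, 5]

Message polynomial: m(x) = 6 + 5·x + 6·x^2 (mod 7).
For each evaluation point α_i, compute m(α_i) mod 7:
  α_1 = 5: Horner steps 6 → 0 → 6, so m(5) = 6.
  α_2 = 3: Horner steps 6 → 2 → 5, so m(3) = 5.
  α_3 = 1: Horner steps 6 → 4 → 3, so m(1) = 3.
  α_4 = 4: Horner steps 6 → 1 → 3, so m(4) = 3.
  α_5 = 6: Horner steps 6 → 6 → 0, so m(6) = 0.
  α_6 = 2: Horner steps 6 → 3 → 5, so m(2) = 5.
Codeword c = [6, 5, 3, 3, 0, 5] ∈ F_7^6.


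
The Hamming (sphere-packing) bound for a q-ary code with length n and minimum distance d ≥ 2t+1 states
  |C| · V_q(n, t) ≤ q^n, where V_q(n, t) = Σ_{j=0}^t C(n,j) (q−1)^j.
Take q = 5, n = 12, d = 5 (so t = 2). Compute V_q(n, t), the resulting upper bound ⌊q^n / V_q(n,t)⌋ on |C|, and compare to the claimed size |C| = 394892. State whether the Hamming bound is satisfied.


V_q(n, t) = 1105, q^n = 244140625, Hamming bound = 220941, |C| = 394892 > bound (violated).

Step 1: Compute V_q(n, t) = Σ_{j=0}^2 C(n, j) (q−1)^j.
  j = 0: C(12,0)·(4)^0 = 1·1 = 1.
  j = 1: C(12,1)·(4)^1 = 12·4 = 48.
  j = 2: C(12,2)·(4)^2 = 66·16 = 1056.
  V_q(n, t) = 1 + 48 + 1056 = 1105.
Step 2: q^n = 5^12 = 244140625.
Step 3: Hamming bound ⌊q^n / V_q(n,t)⌋ = ⌊244140625/1105⌋ = 220941.
Step 4: Compare |C| = 394892 to 220941: violated.
The claimed |C| lies above the Hamming bound, so no 5-ary code of length 12 with d ≥ 5 can have 394892 codewords.
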